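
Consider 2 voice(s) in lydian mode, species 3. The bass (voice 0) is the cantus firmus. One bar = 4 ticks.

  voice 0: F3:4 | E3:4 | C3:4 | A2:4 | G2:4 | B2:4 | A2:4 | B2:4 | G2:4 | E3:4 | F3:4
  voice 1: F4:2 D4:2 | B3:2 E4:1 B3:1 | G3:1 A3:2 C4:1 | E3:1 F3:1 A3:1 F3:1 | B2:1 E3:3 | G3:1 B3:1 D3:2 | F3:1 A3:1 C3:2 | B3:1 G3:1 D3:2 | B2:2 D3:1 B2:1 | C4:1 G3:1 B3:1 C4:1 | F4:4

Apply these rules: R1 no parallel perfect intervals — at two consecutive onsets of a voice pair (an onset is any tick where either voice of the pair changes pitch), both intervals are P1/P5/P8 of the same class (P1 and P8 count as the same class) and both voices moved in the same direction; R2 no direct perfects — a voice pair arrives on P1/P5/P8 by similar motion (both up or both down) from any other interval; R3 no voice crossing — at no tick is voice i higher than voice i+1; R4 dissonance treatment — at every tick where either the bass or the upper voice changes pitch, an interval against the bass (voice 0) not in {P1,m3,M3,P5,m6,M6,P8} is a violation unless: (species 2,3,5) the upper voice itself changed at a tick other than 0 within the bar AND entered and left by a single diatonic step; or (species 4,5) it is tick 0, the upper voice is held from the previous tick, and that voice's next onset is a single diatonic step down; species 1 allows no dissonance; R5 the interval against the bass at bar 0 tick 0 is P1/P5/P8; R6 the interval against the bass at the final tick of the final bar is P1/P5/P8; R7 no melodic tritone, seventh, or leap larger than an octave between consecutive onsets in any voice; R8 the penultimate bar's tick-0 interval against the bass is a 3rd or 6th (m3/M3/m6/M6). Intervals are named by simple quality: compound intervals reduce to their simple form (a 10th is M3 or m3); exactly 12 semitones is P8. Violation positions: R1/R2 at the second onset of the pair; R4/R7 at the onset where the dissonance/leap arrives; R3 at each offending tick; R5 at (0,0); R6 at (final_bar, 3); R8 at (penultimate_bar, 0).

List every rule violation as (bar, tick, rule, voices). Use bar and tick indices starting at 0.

(1, 0, R2, (0, 1))
(2, 0, R1, (0, 1))
(3, 0, R2, (0, 1))
(4, 0, R7, (1,))
(7, 0, R2, (0, 1))
(7, 0, R7, (1,))
(9, 0, R7, (1,))
(10, 0, R2, (0, 1))

bar 0: v0=F3 v1=F4 downbeat P8
bar 1: v0=E3 v1=B3 downbeat P5
bar 2: v0=C3 v1=G3 downbeat P5
bar 3: v0=A2 v1=E3 downbeat P5
bar 4: v0=G2 v1=B2 downbeat M3
bar 5: v0=B2 v1=G3 downbeat m6
bar 6: v0=A2 v1=F3 downbeat m6
bar 7: v0=B2 v1=B3 downbeat P8
bar 8: v0=G2 v1=B2 downbeat M3
bar 9: v0=E3 v1=C4 downbeat m6
bar 10: v0=F3 v1=F4 downbeat P8
  -> R2 @ bar 1 tick 0 v(0, 1): F3/D4 M6 -> E3/B3 P5 similar
  -> R1 @ bar 2 tick 0 v(0, 1): E3/B3 P5 -> C3/G3 P5 similar
  -> R2 @ bar 3 tick 0 v(0, 1): C3/C4 P8 -> A2/E3 P5 similar
  -> R7 @ bar 4 tick 0 v(1,): F3->B2 leap 6st
  -> R2 @ bar 7 tick 0 v(0, 1): A2/C3 m3 -> B2/B3 P8 similar
  -> R7 @ bar 7 tick 0 v(1,): C3->B3 leap 11st
  -> R7 @ bar 9 tick 0 v(1,): B2->C4 leap 13st
  -> R2 @ bar 10 tick 0 v(0, 1): E3/C4 m6 -> F3/F4 P8 similar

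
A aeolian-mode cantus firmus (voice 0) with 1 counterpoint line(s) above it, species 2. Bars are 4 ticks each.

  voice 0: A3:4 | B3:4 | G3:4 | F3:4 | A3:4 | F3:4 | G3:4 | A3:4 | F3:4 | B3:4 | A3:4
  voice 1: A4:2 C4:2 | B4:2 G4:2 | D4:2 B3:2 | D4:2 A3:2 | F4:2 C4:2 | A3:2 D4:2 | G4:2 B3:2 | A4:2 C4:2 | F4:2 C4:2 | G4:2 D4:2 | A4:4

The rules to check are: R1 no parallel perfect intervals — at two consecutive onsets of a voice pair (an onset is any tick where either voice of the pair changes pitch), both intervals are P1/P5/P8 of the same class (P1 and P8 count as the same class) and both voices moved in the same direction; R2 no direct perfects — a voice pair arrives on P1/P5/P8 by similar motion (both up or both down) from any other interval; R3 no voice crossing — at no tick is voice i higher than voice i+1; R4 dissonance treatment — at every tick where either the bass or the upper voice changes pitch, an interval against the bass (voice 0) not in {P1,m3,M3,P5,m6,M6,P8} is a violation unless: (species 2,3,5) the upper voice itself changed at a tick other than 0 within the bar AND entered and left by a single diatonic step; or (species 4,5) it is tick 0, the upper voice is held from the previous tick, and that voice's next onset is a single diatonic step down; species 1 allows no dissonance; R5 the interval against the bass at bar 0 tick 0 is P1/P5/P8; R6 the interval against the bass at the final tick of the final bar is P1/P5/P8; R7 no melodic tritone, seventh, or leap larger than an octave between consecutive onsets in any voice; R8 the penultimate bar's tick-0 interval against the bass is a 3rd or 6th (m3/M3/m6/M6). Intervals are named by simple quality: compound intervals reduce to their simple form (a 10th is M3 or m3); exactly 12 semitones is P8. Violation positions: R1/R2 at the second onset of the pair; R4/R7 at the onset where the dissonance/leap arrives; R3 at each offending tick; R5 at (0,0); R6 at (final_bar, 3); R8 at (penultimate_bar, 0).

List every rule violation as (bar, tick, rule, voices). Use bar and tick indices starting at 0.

bar 0: v0=A3 v1=A4 downbeat P8
bar 1: v0=B3 v1=B4 downbeat P8
bar 2: v0=G3 v1=D4 downbeat P5
bar 3: v0=F3 v1=D4 downbeat M6
bar 4: v0=A3 v1=F4 downbeat m6
bar 5: v0=F3 v1=A3 downbeat M3
bar 6: v0=G3 v1=G4 downbeat P8
bar 7: v0=A3 v1=A4 downbeat P8
bar 8: v0=F3 v1=F4 downbeat P8
bar 9: v0=B3 v1=G4 downbeat m6
bar 10: v0=A3 v1=A4 downbeat P8
  -> R2 @ bar 1 tick 0 v(0, 1): A3/C4 m3 -> B3/B4 P8 similar
  -> R7 @ bar 1 tick 0 v(1,): C4->B4 leap 11st
  -> R2 @ bar 2 tick 0 v(0, 1): B3/G4 m6 -> G3/D4 P5 similar
  -> R2 @ bar 6 tick 0 v(0, 1): F3/D4 M6 -> G3/G4 P8 similar
  -> R2 @ bar 7 tick 0 v(0, 1): G3/B3 M3 -> A3/A4 P8 similar
  -> R7 @ bar 7 tick 0 v(1,): B3->A4 leap 10st
  -> R7 @ bar 9 tick 0 v(0,): F3->B3 leap 6st

(1, 0, R2, (0, 1))
(1, 0, R7, (1,))
(2, 0, R2, (0, 1))
(6, 0, R2, (0, 1))
(7, 0, R2, (0, 1))
(7, 0, R7, (1,))
(9, 0, R7, (0,))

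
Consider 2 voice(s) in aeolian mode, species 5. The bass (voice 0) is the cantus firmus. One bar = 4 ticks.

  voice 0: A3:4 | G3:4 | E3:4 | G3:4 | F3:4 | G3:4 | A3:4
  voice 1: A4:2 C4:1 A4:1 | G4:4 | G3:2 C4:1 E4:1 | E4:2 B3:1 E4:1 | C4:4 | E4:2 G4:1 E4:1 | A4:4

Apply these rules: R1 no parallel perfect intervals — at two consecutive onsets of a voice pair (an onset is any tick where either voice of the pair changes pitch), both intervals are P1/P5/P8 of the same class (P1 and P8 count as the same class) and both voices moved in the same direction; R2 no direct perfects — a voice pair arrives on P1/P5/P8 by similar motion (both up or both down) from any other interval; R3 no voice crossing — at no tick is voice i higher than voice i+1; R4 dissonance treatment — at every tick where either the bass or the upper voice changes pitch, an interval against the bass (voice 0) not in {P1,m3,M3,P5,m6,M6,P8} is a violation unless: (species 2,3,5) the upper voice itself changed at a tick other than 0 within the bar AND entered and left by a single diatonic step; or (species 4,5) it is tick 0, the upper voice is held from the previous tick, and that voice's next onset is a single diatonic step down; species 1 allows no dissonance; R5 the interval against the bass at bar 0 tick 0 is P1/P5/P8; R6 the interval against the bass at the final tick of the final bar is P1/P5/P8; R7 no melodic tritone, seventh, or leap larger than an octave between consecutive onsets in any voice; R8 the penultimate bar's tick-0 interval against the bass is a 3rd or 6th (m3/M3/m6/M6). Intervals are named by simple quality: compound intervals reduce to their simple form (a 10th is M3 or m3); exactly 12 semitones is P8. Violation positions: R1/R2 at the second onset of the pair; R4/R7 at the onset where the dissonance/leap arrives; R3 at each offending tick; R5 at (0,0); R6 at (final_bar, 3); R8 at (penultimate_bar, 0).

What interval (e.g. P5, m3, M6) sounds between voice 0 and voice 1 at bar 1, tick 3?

P8

voice 0=G3 voice 1=G4 -> P8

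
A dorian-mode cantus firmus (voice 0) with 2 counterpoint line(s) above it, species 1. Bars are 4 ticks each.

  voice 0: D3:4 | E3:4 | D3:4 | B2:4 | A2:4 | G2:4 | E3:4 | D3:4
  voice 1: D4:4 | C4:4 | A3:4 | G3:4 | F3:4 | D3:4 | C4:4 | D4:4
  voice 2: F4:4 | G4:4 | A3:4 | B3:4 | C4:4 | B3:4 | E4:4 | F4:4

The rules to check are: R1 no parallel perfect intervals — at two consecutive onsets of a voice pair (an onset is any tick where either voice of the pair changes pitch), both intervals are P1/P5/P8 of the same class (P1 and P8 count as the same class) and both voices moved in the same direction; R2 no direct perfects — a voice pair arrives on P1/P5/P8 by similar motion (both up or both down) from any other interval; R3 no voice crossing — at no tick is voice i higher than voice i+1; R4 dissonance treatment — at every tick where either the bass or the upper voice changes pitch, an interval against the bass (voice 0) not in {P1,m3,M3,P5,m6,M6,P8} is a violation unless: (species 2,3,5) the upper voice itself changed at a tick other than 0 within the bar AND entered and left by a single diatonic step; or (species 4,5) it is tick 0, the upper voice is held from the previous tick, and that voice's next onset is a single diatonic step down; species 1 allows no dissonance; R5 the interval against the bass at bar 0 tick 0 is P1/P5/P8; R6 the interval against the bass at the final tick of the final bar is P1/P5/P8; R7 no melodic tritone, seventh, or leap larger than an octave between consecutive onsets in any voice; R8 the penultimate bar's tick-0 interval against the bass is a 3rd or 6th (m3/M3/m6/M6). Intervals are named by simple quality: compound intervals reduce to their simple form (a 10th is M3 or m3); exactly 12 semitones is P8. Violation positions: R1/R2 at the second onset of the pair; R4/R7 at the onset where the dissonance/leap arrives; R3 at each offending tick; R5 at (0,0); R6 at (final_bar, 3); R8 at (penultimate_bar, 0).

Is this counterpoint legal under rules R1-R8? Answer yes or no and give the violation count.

bar 0: v0=D3 v1=D4 v2=F4 (m3)
bar 1: v0=E3 v1=C4 v2=G4 (m3)
bar 2: v0=D3 v1=A3 v2=A3 (P5)
bar 3: v0=B2 v1=G3 v2=B3 (P8)
bar 4: v0=A2 v1=F3 v2=C4 (m3)
bar 5: v0=G2 v1=D3 v2=B3 (M3)
bar 6: v0=E3 v1=C4 v2=E4 (P8)
bar 7: v0=D3 v1=D4 v2=F4 (m3)
  R5 @ bar0.0: opens on m3
  R2 @ bar2.0: E3/C4 m6 -> D3/A3 P5 similar
  R2 @ bar2.0: E3/G4 m3 -> D3/A3 P5 similar
  R2 @ bar2.0: C4/G4 P5 -> A3/A3 P1 similar
  R7 @ bar2.0: G4->A3 leap 10st
  R2 @ bar5.0: A2/F3 m6 -> G2/D3 P5 similar
  R2 @ bar6.0: G2/B3 M3 -> E3/E4 P8 similar
  R7 @ bar6.0: D3->C4 leap 10st
  R8 @ bar6.0: penult P8 not 3rd/6th
  R6 @ bar7.3: closes on m3

No (10 violations)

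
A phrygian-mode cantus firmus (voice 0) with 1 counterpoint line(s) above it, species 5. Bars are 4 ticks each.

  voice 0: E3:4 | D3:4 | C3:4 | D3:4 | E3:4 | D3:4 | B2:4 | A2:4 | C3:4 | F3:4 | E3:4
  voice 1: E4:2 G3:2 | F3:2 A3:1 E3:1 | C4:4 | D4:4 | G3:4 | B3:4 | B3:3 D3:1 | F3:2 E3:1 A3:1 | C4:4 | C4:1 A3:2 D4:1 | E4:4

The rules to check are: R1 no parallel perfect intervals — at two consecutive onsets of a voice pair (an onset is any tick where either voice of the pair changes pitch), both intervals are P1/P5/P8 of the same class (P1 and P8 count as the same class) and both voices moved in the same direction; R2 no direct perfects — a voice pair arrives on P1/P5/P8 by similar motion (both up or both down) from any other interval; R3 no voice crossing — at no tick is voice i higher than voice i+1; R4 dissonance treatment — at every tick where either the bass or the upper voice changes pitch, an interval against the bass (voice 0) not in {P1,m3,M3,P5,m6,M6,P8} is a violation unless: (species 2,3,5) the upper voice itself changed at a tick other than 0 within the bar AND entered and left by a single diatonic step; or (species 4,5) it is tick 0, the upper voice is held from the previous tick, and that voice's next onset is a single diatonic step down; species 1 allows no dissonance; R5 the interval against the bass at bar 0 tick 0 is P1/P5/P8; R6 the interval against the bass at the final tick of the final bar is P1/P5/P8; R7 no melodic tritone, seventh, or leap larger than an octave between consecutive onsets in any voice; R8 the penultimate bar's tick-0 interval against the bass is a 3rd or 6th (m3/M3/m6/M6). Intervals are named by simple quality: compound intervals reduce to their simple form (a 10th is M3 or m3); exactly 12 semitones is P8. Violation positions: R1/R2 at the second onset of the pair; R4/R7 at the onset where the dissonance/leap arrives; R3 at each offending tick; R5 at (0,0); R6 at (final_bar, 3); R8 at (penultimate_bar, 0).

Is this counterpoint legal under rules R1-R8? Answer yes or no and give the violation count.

No (4 violations)

bar 0: v0=E3 v1=E4 (P8)
bar 1: v0=D3 v1=F3 (m3)
bar 2: v0=C3 v1=C4 (P8)
bar 3: v0=D3 v1=D4 (P8)
bar 4: v0=E3 v1=G3 (m3)
bar 5: v0=D3 v1=B3 (M6)
bar 6: v0=B2 v1=B3 (P8)
bar 7: v0=A2 v1=F3 (m6)
bar 8: v0=C3 v1=C4 (P8)
bar 9: v0=F3 v1=C4 (P5)
bar 10: v0=E3 v1=E4 (P8)
  R4 @ bar1.3: D3/E3 M2 untreated
  R1 @ bar3.0: C3/C4 P8 -> D3/D4 P8 similar
  R1 @ bar8.0: A2/A3 P8 -> C3/C4 P8 similar
  R8 @ bar9.0: penult P5 not 3rd/6th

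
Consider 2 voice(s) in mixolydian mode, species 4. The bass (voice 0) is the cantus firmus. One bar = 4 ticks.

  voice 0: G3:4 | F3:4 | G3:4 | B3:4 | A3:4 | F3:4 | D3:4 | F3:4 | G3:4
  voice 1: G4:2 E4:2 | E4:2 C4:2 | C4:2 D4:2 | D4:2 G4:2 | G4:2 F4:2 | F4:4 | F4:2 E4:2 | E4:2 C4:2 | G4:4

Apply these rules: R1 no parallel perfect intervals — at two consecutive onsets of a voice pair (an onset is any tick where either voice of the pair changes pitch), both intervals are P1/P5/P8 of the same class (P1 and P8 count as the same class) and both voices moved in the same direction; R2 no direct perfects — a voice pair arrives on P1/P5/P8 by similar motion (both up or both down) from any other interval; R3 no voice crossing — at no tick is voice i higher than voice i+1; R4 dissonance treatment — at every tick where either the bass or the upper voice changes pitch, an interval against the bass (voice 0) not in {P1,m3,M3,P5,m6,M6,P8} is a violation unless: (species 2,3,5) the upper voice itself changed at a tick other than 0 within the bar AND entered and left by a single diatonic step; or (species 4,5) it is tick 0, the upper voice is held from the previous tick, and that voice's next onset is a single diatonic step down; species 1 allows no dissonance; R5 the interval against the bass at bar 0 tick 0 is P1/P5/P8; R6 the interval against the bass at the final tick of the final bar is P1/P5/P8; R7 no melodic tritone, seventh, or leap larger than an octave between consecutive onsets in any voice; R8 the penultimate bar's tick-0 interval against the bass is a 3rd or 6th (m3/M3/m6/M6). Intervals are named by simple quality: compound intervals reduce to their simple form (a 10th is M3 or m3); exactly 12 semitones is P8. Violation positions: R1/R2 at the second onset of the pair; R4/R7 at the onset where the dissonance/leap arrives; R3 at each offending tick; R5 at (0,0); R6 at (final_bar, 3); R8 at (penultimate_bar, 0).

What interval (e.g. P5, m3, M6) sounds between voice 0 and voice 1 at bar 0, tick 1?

voice 0=G3 voice 1=G4 -> P8

P8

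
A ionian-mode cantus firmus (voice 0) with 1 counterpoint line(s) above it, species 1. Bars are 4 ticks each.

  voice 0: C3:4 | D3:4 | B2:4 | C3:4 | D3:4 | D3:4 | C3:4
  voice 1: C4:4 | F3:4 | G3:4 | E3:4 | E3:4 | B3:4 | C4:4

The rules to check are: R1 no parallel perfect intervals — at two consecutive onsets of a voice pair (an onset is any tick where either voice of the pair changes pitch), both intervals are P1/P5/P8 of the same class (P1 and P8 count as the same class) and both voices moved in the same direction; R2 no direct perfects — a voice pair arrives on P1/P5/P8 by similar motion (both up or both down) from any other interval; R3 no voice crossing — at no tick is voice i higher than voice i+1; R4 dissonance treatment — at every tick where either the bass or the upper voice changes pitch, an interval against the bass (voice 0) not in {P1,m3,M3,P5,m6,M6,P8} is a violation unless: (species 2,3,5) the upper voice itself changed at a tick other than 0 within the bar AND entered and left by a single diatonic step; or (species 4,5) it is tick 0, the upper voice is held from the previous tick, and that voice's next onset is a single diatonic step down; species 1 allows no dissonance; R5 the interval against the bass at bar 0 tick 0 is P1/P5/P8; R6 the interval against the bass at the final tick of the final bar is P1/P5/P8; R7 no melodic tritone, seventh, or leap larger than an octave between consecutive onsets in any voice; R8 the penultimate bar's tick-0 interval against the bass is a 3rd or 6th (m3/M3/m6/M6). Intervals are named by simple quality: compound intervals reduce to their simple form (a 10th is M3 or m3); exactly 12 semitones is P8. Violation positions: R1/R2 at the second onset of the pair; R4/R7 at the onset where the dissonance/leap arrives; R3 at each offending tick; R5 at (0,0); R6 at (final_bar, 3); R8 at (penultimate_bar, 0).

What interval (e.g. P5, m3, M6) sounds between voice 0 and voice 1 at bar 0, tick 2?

voice 0=C3 voice 1=C4 -> P8

P8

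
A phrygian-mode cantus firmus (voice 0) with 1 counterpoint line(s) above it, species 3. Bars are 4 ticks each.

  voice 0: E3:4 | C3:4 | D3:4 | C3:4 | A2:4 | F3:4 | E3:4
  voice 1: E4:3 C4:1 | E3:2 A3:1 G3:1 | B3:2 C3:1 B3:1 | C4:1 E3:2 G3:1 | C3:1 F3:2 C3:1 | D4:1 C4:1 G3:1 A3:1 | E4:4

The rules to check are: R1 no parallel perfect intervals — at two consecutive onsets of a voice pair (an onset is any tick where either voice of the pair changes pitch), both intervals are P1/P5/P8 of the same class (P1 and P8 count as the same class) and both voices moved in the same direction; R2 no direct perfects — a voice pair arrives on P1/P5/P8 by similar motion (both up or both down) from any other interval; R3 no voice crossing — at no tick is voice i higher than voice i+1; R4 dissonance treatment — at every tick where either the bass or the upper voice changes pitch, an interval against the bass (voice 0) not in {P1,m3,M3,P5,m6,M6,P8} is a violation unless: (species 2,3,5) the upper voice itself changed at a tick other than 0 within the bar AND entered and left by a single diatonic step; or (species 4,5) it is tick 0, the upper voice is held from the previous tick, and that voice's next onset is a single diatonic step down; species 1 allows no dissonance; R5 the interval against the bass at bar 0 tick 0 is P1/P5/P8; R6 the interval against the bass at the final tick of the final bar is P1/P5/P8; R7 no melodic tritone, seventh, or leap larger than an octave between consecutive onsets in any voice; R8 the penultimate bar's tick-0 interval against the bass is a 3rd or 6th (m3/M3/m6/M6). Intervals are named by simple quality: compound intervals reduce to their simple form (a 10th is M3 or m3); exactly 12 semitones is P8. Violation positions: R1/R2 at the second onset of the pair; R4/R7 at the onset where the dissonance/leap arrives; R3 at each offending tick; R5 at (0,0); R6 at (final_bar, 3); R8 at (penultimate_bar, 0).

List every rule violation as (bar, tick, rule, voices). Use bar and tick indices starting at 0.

bar 0: v0=E3 v1=E4 downbeat P8
bar 1: v0=C3 v1=E3 downbeat M3
bar 2: v0=D3 v1=B3 downbeat M6
bar 3: v0=C3 v1=C4 downbeat P8
bar 4: v0=A2 v1=C3 downbeat m3
bar 5: v0=F3 v1=D4 downbeat M6
bar 6: v0=E3 v1=E4 downbeat P8
  -> R3 @ bar 2 tick 2 v(0, 1): D3 above C3
  -> R4 @ bar 2 tick 2 v(0, 1): D3/C3 M2 untreated
  -> R7 @ bar 2 tick 2 v(1,): B3->C3 leap 11st
  -> R7 @ bar 2 tick 3 v(1,): C3->B3 leap 11st
  -> R7 @ bar 5 tick 0 v(1,): C3->D4 leap 14st
  -> R4 @ bar 5 tick 2 v(0, 1): F3/G3 M2 untreated

(2, 2, R3, (0, 1))
(2, 2, R4, (0, 1))
(2, 2, R7, (1,))
(2, 3, R7, (1,))
(5, 0, R7, (1,))
(5, 2, R4, (0, 1))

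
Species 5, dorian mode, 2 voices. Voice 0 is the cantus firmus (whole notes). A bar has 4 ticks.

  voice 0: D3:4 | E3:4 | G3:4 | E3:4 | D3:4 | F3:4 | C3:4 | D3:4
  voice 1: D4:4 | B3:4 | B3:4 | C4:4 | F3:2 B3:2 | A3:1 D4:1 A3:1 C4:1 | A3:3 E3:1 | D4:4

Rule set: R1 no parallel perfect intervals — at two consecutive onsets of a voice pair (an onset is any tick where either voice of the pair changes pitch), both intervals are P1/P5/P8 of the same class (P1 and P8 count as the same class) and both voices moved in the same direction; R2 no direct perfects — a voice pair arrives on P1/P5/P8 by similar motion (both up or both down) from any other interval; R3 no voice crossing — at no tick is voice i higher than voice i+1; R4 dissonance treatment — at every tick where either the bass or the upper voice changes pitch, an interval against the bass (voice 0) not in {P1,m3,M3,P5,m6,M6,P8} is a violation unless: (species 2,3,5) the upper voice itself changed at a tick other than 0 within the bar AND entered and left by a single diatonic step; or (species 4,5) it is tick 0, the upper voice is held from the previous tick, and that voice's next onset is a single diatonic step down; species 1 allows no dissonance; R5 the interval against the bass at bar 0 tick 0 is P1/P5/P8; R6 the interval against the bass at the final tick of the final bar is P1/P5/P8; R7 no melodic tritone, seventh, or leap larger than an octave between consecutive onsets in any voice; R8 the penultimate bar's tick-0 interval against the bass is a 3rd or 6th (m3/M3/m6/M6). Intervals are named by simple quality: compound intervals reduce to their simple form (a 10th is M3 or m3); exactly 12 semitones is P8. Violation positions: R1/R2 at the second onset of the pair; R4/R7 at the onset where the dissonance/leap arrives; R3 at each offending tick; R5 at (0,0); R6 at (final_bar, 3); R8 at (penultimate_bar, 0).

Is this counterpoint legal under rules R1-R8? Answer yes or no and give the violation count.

bar 0: v0=D3 v1=D4 (P8)
bar 1: v0=E3 v1=B3 (P5)
bar 2: v0=G3 v1=B3 (M3)
bar 3: v0=E3 v1=C4 (m6)
bar 4: v0=D3 v1=F3 (m3)
bar 5: v0=F3 v1=A3 (M3)
bar 6: v0=C3 v1=A3 (M6)
bar 7: v0=D3 v1=D4 (P8)
  R7 @ bar4.2: F3->B3 leap 6st
  R2 @ bar7.0: C3/E3 M3 -> D3/D4 P8 similar
  R7 @ bar7.0: E3->D4 leap 10st

No (3 violations)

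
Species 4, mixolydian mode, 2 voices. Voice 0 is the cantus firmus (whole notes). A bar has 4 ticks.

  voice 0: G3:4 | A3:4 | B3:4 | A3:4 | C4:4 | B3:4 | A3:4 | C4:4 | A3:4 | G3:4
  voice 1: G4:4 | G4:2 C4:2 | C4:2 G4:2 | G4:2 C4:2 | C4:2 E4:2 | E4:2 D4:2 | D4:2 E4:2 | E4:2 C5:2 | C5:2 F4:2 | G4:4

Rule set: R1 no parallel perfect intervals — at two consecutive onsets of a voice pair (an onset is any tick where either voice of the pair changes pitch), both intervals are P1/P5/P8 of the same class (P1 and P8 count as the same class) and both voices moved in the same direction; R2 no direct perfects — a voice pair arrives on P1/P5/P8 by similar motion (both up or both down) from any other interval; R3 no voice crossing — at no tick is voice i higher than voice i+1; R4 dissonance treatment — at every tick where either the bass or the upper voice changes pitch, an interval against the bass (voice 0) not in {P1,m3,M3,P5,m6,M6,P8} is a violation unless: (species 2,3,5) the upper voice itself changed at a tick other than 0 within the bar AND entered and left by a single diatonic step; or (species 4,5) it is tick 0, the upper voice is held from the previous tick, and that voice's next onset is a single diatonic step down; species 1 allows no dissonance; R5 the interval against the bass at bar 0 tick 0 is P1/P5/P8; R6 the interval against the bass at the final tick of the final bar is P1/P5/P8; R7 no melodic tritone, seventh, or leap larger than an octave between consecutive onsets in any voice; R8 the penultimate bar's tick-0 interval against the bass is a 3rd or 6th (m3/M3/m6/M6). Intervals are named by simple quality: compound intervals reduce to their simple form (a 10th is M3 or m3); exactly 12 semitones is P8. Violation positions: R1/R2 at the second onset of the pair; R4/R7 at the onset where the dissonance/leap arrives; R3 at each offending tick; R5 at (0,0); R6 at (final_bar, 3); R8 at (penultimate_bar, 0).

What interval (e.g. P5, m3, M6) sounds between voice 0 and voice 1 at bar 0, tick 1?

voice 0=G3 voice 1=G4 -> P8

P8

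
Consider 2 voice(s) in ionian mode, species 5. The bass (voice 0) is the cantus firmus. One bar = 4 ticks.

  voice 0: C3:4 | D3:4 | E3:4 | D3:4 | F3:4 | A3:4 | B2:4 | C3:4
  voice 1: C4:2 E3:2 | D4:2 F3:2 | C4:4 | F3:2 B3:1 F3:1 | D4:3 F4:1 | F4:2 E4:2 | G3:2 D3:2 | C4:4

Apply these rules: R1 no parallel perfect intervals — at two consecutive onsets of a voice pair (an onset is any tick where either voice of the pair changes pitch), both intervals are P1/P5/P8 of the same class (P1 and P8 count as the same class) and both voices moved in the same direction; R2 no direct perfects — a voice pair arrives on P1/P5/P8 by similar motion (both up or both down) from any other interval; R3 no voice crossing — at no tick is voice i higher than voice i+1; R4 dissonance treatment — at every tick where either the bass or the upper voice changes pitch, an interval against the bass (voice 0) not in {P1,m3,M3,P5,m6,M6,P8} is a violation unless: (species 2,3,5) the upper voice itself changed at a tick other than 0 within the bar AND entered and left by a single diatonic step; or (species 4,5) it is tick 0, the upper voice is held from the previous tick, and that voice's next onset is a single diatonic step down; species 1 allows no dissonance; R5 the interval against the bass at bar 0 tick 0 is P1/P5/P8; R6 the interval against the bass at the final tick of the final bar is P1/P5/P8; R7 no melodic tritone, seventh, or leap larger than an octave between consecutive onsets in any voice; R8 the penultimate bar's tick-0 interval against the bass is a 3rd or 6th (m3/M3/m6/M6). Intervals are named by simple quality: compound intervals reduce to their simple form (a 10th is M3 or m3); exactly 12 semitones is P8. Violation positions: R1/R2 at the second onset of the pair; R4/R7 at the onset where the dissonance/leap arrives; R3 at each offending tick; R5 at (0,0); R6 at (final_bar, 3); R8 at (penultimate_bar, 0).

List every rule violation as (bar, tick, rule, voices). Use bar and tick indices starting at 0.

(1, 0, R2, (0, 1))
(1, 0, R7, (1,))
(3, 2, R7, (1,))
(3, 3, R7, (1,))
(6, 0, R7, (0,))
(7, 0, R2, (0, 1))
(7, 0, R7, (1,))

bar 0: v0=C3 v1=C4 downbeat P8
bar 1: v0=D3 v1=D4 downbeat P8
bar 2: v0=E3 v1=C4 downbeat m6
bar 3: v0=D3 v1=F3 downbeat m3
bar 4: v0=F3 v1=D4 downbeat M6
bar 5: v0=A3 v1=F4 downbeat m6
bar 6: v0=B2 v1=G3 downbeat m6
bar 7: v0=C3 v1=C4 downbeat P8
  -> R2 @ bar 1 tick 0 v(0, 1): C3/E3 M3 -> D3/D4 P8 similar
  -> R7 @ bar 1 tick 0 v(1,): E3->D4 leap 10st
  -> R7 @ bar 3 tick 2 v(1,): F3->B3 leap 6st
  -> R7 @ bar 3 tick 3 v(1,): B3->F3 leap 6st
  -> R7 @ bar 6 tick 0 v(0,): A3->B2 leap 10st
  -> R2 @ bar 7 tick 0 v(0, 1): B2/D3 m3 -> C3/C4 P8 similar
  -> R7 @ bar 7 tick 0 v(1,): D3->C4 leap 10st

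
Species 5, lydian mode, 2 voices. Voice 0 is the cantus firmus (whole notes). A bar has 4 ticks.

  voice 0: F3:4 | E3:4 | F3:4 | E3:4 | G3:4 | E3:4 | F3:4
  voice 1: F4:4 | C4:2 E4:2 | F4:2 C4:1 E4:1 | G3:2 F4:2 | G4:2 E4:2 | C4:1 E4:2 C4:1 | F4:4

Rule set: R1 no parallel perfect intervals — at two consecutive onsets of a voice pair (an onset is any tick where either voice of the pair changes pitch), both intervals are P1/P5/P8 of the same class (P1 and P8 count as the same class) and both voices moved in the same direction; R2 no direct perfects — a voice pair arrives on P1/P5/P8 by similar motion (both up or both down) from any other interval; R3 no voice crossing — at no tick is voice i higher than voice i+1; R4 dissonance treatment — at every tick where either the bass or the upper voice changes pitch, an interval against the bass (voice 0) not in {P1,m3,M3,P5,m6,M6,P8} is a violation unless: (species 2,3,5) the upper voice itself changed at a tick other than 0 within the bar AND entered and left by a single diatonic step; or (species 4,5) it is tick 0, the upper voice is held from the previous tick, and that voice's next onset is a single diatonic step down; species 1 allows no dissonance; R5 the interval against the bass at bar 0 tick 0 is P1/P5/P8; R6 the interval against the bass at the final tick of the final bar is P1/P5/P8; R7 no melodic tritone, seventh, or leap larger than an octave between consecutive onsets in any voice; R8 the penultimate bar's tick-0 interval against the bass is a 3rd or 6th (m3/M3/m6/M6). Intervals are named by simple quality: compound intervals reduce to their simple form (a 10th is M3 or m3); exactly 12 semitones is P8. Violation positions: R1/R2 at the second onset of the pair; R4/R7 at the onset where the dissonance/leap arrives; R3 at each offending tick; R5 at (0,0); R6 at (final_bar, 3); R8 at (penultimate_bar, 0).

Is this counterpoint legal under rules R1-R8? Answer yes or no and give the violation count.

No (6 violations)

bar 0: v0=F3 v1=F4 (P8)
bar 1: v0=E3 v1=C4 (m6)
bar 2: v0=F3 v1=F4 (P8)
bar 3: v0=E3 v1=G3 (m3)
bar 4: v0=G3 v1=G4 (P8)
bar 5: v0=E3 v1=C4 (m6)
bar 6: v0=F3 v1=F4 (P8)
  R1 @ bar2.0: E3/E4 P8 -> F3/F4 P8 similar
  R4 @ bar2.3: F3/E4 M7 untreated
  R4 @ bar3.2: E3/F4 m2 untreated
  R7 @ bar3.2: G3->F4 leap 10st
  R2 @ bar4.0: E3/F4 m2 -> G3/G4 P8 similar
  R2 @ bar6.0: E3/C4 m6 -> F3/F4 P8 similar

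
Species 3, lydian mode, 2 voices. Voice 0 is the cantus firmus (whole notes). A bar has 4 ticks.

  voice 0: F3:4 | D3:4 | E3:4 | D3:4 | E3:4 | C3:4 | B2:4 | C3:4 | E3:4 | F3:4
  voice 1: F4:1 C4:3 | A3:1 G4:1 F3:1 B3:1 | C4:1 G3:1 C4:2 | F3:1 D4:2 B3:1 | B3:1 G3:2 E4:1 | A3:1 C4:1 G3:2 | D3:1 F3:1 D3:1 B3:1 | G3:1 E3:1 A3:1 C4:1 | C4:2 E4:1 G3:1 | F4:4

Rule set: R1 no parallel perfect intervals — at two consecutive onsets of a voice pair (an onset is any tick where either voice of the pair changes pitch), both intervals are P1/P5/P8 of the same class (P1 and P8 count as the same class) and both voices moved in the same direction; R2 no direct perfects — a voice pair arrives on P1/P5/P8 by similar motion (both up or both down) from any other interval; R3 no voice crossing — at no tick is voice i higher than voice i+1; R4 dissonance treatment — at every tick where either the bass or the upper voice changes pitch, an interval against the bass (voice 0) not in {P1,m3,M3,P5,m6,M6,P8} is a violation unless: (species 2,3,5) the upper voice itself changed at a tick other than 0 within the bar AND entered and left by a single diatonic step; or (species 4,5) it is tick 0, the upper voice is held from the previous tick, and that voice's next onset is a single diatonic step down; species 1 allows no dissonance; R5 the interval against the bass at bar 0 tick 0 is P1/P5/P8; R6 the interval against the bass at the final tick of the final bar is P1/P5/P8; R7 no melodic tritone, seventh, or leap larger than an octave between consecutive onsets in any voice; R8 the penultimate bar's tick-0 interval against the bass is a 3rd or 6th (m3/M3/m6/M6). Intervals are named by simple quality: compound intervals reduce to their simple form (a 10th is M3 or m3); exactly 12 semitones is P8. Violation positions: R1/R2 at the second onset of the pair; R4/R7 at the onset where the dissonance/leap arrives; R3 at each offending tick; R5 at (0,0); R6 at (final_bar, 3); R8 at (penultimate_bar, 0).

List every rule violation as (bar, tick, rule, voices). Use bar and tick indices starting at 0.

(1, 0, R1, (0, 1))
(1, 1, R4, (0, 1))
(1, 1, R7, (1,))
(1, 2, R7, (1,))
(1, 3, R7, (1,))
(6, 1, R4, (0, 1))
(9, 0, R2, (0, 1))
(9, 0, R7, (1,))

bar 0: v0=F3 v1=F4 downbeat P8
bar 1: v0=D3 v1=A3 downbeat P5
bar 2: v0=E3 v1=C4 downbeat m6
bar 3: v0=D3 v1=F3 downbeat m3
bar 4: v0=E3 v1=B3 downbeat P5
bar 5: v0=C3 v1=A3 downbeat M6
bar 6: v0=B2 v1=D3 downbeat m3
bar 7: v0=C3 v1=G3 downbeat P5
bar 8: v0=E3 v1=C4 downbeat m6
bar 9: v0=F3 v1=F4 downbeat P8
  -> R1 @ bar 1 tick 0 v(0, 1): F3/C4 P5 -> D3/A3 P5 similar
  -> R4 @ bar 1 tick 1 v(0, 1): D3/G4 P4 untreated
  -> R7 @ bar 1 tick 1 v(1,): A3->G4 leap 10st
  -> R7 @ bar 1 tick 2 v(1,): G4->F3 leap 14st
  -> R7 @ bar 1 tick 3 v(1,): F3->B3 leap 6st
  -> R4 @ bar 6 tick 1 v(0, 1): B2/F3 TT untreated
  -> R2 @ bar 9 tick 0 v(0, 1): E3/G3 m3 -> F3/F4 P8 similar
  -> R7 @ bar 9 tick 0 v(1,): G3->F4 leap 10st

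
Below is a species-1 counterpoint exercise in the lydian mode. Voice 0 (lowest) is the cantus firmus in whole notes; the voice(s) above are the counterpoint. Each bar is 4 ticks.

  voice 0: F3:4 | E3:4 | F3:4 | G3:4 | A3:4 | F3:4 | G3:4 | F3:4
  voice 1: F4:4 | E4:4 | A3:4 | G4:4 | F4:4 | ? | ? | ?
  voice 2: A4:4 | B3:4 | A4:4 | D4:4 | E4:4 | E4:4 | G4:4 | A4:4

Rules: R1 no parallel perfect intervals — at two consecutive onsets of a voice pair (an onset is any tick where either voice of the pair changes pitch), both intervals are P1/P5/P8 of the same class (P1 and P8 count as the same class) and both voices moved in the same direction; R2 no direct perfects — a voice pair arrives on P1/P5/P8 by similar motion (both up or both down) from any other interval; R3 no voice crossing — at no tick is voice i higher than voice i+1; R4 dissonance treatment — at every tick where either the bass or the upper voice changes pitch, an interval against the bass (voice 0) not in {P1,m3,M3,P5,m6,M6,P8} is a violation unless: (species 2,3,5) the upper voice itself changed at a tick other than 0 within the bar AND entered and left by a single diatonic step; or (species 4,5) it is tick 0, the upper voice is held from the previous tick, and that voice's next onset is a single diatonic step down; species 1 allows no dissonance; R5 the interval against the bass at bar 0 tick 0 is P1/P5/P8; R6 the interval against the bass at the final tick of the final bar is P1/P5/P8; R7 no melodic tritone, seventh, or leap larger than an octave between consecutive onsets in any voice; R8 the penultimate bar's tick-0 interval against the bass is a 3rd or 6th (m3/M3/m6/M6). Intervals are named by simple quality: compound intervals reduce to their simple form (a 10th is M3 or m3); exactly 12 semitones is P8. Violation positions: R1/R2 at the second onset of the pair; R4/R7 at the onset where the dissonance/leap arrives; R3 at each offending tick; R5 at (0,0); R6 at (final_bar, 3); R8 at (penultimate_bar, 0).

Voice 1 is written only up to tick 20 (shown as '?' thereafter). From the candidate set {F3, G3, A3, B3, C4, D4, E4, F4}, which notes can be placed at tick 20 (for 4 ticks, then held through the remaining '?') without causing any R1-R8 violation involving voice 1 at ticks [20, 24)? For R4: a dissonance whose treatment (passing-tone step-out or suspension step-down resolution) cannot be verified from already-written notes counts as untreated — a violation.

F3: violates R2
G3: violates R4,R7
A3: legal
B3: violates R4,R7
C4: violates R2
D4: legal
E4: violates R4
F4: violates R3

{A3, D4}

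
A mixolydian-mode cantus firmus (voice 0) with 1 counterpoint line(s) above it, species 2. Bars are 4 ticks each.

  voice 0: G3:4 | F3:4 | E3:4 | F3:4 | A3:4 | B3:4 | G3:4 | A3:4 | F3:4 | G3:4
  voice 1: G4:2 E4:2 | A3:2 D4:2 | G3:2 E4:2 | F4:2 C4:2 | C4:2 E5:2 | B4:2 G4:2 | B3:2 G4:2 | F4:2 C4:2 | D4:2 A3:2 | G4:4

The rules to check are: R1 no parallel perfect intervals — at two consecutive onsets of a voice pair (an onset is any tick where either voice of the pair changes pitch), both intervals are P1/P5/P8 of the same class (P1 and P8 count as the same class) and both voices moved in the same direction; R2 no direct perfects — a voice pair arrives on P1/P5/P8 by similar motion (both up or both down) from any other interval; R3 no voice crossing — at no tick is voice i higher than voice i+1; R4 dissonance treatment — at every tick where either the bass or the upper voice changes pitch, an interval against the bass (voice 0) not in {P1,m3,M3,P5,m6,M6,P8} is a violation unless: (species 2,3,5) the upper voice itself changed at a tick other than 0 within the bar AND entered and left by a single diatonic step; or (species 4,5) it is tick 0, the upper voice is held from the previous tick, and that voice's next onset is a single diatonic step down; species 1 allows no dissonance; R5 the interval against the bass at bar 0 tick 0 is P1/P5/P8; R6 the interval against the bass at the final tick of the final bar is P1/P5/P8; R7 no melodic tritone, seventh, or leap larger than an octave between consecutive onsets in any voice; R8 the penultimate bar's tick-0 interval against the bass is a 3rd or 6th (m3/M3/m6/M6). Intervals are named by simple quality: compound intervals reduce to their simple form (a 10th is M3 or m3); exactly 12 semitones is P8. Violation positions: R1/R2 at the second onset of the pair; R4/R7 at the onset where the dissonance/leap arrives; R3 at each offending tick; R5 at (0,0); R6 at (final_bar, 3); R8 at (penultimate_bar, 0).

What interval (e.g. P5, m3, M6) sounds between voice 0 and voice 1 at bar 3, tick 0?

P8

voice 0=F3 voice 1=F4 -> P8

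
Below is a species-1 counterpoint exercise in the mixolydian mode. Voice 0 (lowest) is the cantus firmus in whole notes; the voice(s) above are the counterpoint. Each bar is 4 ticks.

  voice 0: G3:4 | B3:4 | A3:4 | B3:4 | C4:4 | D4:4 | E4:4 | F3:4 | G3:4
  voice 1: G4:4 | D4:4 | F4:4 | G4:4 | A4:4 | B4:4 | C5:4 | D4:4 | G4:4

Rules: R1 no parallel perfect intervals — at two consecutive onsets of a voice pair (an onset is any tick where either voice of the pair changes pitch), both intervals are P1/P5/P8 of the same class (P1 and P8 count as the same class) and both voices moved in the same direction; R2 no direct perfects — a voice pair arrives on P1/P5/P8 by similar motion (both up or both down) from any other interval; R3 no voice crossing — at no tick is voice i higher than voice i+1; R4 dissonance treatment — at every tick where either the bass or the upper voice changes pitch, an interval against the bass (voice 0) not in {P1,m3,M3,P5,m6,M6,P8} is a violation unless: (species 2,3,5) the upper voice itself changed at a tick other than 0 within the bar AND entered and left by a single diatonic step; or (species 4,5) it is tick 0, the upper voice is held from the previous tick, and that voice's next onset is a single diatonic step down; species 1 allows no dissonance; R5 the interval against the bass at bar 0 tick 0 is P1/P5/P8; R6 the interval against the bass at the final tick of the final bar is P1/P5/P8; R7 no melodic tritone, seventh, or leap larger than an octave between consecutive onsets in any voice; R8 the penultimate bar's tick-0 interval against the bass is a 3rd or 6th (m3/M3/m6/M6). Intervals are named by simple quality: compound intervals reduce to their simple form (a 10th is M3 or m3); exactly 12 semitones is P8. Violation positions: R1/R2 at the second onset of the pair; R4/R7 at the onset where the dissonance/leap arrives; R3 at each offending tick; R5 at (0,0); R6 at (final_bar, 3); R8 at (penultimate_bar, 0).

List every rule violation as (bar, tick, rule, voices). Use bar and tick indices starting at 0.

(7, 0, R7, (0,))
(7, 0, R7, (1,))
(8, 0, R2, (0, 1))

bar 0: v0=G3 v1=G4 downbeat P8
bar 1: v0=B3 v1=D4 downbeat m3
bar 2: v0=A3 v1=F4 downbeat m6
bar 3: v0=B3 v1=G4 downbeat m6
bar 4: v0=C4 v1=A4 downbeat M6
bar 5: v0=D4 v1=B4 downbeat M6
bar 6: v0=E4 v1=C5 downbeat m6
bar 7: v0=F3 v1=D4 downbeat M6
bar 8: v0=G3 v1=G4 downbeat P8
  -> R7 @ bar 7 tick 0 v(0,): E4->F3 leap 11st
  -> R7 @ bar 7 tick 0 v(1,): C5->D4 leap 10st
  -> R2 @ bar 8 tick 0 v(0, 1): F3/D4 M6 -> G3/G4 P8 similar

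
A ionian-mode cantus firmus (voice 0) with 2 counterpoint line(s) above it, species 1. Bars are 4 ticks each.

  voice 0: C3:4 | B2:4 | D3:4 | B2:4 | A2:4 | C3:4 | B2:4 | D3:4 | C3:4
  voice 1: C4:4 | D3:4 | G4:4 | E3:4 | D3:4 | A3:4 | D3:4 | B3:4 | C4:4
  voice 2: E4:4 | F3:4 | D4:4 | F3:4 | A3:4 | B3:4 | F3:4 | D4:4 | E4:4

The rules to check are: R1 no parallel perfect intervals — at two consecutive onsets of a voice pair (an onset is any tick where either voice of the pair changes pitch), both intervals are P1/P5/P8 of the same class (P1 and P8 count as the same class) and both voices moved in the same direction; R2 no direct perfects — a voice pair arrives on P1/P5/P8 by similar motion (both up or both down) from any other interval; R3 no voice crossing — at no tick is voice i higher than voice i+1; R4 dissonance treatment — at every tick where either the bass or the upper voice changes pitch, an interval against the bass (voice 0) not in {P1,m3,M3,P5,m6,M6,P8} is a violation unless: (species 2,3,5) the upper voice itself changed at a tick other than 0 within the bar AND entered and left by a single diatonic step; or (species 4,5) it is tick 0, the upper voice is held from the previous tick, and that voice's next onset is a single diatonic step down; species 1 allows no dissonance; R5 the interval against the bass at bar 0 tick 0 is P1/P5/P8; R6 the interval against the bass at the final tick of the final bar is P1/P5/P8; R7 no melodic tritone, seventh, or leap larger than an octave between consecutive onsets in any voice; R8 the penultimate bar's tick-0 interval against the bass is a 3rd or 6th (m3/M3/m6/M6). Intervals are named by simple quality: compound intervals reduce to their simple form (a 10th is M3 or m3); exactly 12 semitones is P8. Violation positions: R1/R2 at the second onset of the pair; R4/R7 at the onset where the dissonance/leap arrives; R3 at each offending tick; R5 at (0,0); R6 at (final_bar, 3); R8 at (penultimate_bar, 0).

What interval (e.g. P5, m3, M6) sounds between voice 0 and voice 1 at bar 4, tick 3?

P4

voice 0=A2 voice 1=D3 -> P4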